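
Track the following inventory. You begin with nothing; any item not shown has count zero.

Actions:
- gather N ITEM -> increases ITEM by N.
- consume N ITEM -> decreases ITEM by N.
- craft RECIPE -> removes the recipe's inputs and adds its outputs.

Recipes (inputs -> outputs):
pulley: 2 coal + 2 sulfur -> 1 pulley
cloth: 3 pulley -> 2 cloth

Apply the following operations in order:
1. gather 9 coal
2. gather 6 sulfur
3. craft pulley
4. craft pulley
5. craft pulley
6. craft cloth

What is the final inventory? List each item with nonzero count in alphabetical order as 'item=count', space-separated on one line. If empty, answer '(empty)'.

Answer: cloth=2 coal=3

Derivation:
After 1 (gather 9 coal): coal=9
After 2 (gather 6 sulfur): coal=9 sulfur=6
After 3 (craft pulley): coal=7 pulley=1 sulfur=4
After 4 (craft pulley): coal=5 pulley=2 sulfur=2
After 5 (craft pulley): coal=3 pulley=3
After 6 (craft cloth): cloth=2 coal=3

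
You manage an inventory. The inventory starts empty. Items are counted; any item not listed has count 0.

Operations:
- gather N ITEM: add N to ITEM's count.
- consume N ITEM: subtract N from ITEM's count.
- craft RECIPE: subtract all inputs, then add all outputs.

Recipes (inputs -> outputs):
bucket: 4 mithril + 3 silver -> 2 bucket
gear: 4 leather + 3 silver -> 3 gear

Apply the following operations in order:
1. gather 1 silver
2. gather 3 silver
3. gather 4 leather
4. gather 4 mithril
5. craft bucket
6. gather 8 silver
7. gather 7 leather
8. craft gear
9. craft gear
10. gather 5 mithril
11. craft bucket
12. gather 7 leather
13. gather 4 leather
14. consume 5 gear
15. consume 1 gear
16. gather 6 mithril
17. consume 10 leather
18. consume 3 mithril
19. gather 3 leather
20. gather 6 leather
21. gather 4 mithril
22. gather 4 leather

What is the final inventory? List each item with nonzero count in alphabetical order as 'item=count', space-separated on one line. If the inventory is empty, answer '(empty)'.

After 1 (gather 1 silver): silver=1
After 2 (gather 3 silver): silver=4
After 3 (gather 4 leather): leather=4 silver=4
After 4 (gather 4 mithril): leather=4 mithril=4 silver=4
After 5 (craft bucket): bucket=2 leather=4 silver=1
After 6 (gather 8 silver): bucket=2 leather=4 silver=9
After 7 (gather 7 leather): bucket=2 leather=11 silver=9
After 8 (craft gear): bucket=2 gear=3 leather=7 silver=6
After 9 (craft gear): bucket=2 gear=6 leather=3 silver=3
After 10 (gather 5 mithril): bucket=2 gear=6 leather=3 mithril=5 silver=3
After 11 (craft bucket): bucket=4 gear=6 leather=3 mithril=1
After 12 (gather 7 leather): bucket=4 gear=6 leather=10 mithril=1
After 13 (gather 4 leather): bucket=4 gear=6 leather=14 mithril=1
After 14 (consume 5 gear): bucket=4 gear=1 leather=14 mithril=1
After 15 (consume 1 gear): bucket=4 leather=14 mithril=1
After 16 (gather 6 mithril): bucket=4 leather=14 mithril=7
After 17 (consume 10 leather): bucket=4 leather=4 mithril=7
After 18 (consume 3 mithril): bucket=4 leather=4 mithril=4
After 19 (gather 3 leather): bucket=4 leather=7 mithril=4
After 20 (gather 6 leather): bucket=4 leather=13 mithril=4
After 21 (gather 4 mithril): bucket=4 leather=13 mithril=8
After 22 (gather 4 leather): bucket=4 leather=17 mithril=8

Answer: bucket=4 leather=17 mithril=8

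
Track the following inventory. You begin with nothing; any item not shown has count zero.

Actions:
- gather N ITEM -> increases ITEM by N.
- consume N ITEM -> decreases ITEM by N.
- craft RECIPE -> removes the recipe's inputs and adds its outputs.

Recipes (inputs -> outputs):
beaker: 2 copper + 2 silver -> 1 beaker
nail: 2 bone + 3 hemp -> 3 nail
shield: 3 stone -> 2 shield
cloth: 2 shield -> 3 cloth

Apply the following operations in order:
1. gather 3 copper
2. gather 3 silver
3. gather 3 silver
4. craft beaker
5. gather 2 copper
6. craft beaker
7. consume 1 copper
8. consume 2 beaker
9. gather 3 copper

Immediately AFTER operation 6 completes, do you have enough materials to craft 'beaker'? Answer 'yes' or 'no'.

After 1 (gather 3 copper): copper=3
After 2 (gather 3 silver): copper=3 silver=3
After 3 (gather 3 silver): copper=3 silver=6
After 4 (craft beaker): beaker=1 copper=1 silver=4
After 5 (gather 2 copper): beaker=1 copper=3 silver=4
After 6 (craft beaker): beaker=2 copper=1 silver=2

Answer: no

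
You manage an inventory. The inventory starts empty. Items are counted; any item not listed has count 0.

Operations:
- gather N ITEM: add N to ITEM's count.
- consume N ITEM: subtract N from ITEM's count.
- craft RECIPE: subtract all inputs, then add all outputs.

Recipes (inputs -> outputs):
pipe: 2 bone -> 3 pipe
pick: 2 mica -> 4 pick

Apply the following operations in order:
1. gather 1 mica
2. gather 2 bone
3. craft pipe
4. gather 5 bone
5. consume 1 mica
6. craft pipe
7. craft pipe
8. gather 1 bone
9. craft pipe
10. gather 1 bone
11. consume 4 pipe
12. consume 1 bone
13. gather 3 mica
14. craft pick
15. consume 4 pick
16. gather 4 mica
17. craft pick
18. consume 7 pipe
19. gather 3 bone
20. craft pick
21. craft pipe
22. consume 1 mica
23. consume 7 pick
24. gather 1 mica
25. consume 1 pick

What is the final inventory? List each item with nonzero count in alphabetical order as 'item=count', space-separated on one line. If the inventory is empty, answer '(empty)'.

After 1 (gather 1 mica): mica=1
After 2 (gather 2 bone): bone=2 mica=1
After 3 (craft pipe): mica=1 pipe=3
After 4 (gather 5 bone): bone=5 mica=1 pipe=3
After 5 (consume 1 mica): bone=5 pipe=3
After 6 (craft pipe): bone=3 pipe=6
After 7 (craft pipe): bone=1 pipe=9
After 8 (gather 1 bone): bone=2 pipe=9
After 9 (craft pipe): pipe=12
After 10 (gather 1 bone): bone=1 pipe=12
After 11 (consume 4 pipe): bone=1 pipe=8
After 12 (consume 1 bone): pipe=8
After 13 (gather 3 mica): mica=3 pipe=8
After 14 (craft pick): mica=1 pick=4 pipe=8
After 15 (consume 4 pick): mica=1 pipe=8
After 16 (gather 4 mica): mica=5 pipe=8
After 17 (craft pick): mica=3 pick=4 pipe=8
After 18 (consume 7 pipe): mica=3 pick=4 pipe=1
After 19 (gather 3 bone): bone=3 mica=3 pick=4 pipe=1
After 20 (craft pick): bone=3 mica=1 pick=8 pipe=1
After 21 (craft pipe): bone=1 mica=1 pick=8 pipe=4
After 22 (consume 1 mica): bone=1 pick=8 pipe=4
After 23 (consume 7 pick): bone=1 pick=1 pipe=4
After 24 (gather 1 mica): bone=1 mica=1 pick=1 pipe=4
After 25 (consume 1 pick): bone=1 mica=1 pipe=4

Answer: bone=1 mica=1 pipe=4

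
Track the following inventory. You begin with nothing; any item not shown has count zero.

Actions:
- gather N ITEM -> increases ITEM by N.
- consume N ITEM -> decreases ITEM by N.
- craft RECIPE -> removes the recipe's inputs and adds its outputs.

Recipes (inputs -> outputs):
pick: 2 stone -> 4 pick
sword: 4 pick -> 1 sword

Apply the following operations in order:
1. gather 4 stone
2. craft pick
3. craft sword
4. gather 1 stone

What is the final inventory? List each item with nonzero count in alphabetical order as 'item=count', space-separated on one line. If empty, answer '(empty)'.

After 1 (gather 4 stone): stone=4
After 2 (craft pick): pick=4 stone=2
After 3 (craft sword): stone=2 sword=1
After 4 (gather 1 stone): stone=3 sword=1

Answer: stone=3 sword=1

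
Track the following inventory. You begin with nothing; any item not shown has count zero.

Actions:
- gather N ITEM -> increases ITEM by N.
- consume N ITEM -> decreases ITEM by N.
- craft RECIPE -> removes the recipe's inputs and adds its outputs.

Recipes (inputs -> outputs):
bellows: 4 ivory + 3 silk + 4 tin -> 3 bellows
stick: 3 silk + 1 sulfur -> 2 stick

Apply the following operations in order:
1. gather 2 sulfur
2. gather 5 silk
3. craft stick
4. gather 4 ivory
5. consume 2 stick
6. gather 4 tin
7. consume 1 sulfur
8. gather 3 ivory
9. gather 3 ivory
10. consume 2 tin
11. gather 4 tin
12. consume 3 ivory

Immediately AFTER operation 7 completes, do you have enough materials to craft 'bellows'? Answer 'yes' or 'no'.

After 1 (gather 2 sulfur): sulfur=2
After 2 (gather 5 silk): silk=5 sulfur=2
After 3 (craft stick): silk=2 stick=2 sulfur=1
After 4 (gather 4 ivory): ivory=4 silk=2 stick=2 sulfur=1
After 5 (consume 2 stick): ivory=4 silk=2 sulfur=1
After 6 (gather 4 tin): ivory=4 silk=2 sulfur=1 tin=4
After 7 (consume 1 sulfur): ivory=4 silk=2 tin=4

Answer: no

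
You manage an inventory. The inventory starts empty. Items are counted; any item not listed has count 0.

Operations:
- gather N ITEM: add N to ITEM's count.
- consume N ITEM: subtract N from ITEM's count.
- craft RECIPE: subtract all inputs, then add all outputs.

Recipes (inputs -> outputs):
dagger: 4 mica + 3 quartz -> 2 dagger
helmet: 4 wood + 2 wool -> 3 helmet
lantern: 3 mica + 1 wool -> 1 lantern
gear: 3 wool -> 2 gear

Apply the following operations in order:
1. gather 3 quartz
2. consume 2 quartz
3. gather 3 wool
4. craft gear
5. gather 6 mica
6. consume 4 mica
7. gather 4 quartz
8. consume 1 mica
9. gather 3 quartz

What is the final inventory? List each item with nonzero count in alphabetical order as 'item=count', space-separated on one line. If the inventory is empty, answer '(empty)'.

After 1 (gather 3 quartz): quartz=3
After 2 (consume 2 quartz): quartz=1
After 3 (gather 3 wool): quartz=1 wool=3
After 4 (craft gear): gear=2 quartz=1
After 5 (gather 6 mica): gear=2 mica=6 quartz=1
After 6 (consume 4 mica): gear=2 mica=2 quartz=1
After 7 (gather 4 quartz): gear=2 mica=2 quartz=5
After 8 (consume 1 mica): gear=2 mica=1 quartz=5
After 9 (gather 3 quartz): gear=2 mica=1 quartz=8

Answer: gear=2 mica=1 quartz=8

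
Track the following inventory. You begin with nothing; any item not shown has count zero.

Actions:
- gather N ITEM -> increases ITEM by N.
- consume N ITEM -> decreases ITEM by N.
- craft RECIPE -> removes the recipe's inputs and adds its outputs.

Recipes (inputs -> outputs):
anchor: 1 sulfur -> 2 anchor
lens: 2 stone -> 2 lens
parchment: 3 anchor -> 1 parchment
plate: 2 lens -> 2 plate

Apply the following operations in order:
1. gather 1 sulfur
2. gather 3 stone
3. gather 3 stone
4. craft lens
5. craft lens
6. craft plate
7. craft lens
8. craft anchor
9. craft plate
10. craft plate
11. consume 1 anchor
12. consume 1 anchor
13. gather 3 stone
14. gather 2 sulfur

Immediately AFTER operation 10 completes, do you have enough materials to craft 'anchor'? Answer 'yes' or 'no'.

Answer: no

Derivation:
After 1 (gather 1 sulfur): sulfur=1
After 2 (gather 3 stone): stone=3 sulfur=1
After 3 (gather 3 stone): stone=6 sulfur=1
After 4 (craft lens): lens=2 stone=4 sulfur=1
After 5 (craft lens): lens=4 stone=2 sulfur=1
After 6 (craft plate): lens=2 plate=2 stone=2 sulfur=1
After 7 (craft lens): lens=4 plate=2 sulfur=1
After 8 (craft anchor): anchor=2 lens=4 plate=2
After 9 (craft plate): anchor=2 lens=2 plate=4
After 10 (craft plate): anchor=2 plate=6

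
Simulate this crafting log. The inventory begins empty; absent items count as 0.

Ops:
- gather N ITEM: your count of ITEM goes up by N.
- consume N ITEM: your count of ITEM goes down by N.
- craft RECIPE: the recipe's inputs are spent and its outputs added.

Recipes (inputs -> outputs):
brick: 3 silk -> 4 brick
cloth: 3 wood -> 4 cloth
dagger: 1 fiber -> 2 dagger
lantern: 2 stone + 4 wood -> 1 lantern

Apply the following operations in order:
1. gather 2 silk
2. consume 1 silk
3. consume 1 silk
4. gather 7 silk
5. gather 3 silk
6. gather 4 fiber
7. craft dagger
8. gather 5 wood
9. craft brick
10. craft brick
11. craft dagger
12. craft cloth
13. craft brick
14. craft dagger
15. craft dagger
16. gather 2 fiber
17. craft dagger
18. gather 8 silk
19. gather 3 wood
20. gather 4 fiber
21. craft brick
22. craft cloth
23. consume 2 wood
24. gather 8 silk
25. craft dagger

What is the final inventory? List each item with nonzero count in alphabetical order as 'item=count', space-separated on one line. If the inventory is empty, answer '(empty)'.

After 1 (gather 2 silk): silk=2
After 2 (consume 1 silk): silk=1
After 3 (consume 1 silk): (empty)
After 4 (gather 7 silk): silk=7
After 5 (gather 3 silk): silk=10
After 6 (gather 4 fiber): fiber=4 silk=10
After 7 (craft dagger): dagger=2 fiber=3 silk=10
After 8 (gather 5 wood): dagger=2 fiber=3 silk=10 wood=5
After 9 (craft brick): brick=4 dagger=2 fiber=3 silk=7 wood=5
After 10 (craft brick): brick=8 dagger=2 fiber=3 silk=4 wood=5
After 11 (craft dagger): brick=8 dagger=4 fiber=2 silk=4 wood=5
After 12 (craft cloth): brick=8 cloth=4 dagger=4 fiber=2 silk=4 wood=2
After 13 (craft brick): brick=12 cloth=4 dagger=4 fiber=2 silk=1 wood=2
After 14 (craft dagger): brick=12 cloth=4 dagger=6 fiber=1 silk=1 wood=2
After 15 (craft dagger): brick=12 cloth=4 dagger=8 silk=1 wood=2
After 16 (gather 2 fiber): brick=12 cloth=4 dagger=8 fiber=2 silk=1 wood=2
After 17 (craft dagger): brick=12 cloth=4 dagger=10 fiber=1 silk=1 wood=2
After 18 (gather 8 silk): brick=12 cloth=4 dagger=10 fiber=1 silk=9 wood=2
After 19 (gather 3 wood): brick=12 cloth=4 dagger=10 fiber=1 silk=9 wood=5
After 20 (gather 4 fiber): brick=12 cloth=4 dagger=10 fiber=5 silk=9 wood=5
After 21 (craft brick): brick=16 cloth=4 dagger=10 fiber=5 silk=6 wood=5
After 22 (craft cloth): brick=16 cloth=8 dagger=10 fiber=5 silk=6 wood=2
After 23 (consume 2 wood): brick=16 cloth=8 dagger=10 fiber=5 silk=6
After 24 (gather 8 silk): brick=16 cloth=8 dagger=10 fiber=5 silk=14
After 25 (craft dagger): brick=16 cloth=8 dagger=12 fiber=4 silk=14

Answer: brick=16 cloth=8 dagger=12 fiber=4 silk=14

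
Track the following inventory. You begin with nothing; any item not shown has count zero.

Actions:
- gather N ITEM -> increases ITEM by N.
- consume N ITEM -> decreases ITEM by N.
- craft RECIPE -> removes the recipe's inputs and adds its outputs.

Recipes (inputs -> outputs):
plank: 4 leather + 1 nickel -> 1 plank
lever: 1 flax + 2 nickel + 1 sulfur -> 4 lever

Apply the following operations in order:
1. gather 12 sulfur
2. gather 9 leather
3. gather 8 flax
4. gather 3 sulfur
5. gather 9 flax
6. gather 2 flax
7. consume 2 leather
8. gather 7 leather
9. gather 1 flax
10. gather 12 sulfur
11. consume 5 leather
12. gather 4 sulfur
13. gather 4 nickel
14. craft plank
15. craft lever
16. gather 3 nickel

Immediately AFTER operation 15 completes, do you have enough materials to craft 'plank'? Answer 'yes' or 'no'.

After 1 (gather 12 sulfur): sulfur=12
After 2 (gather 9 leather): leather=9 sulfur=12
After 3 (gather 8 flax): flax=8 leather=9 sulfur=12
After 4 (gather 3 sulfur): flax=8 leather=9 sulfur=15
After 5 (gather 9 flax): flax=17 leather=9 sulfur=15
After 6 (gather 2 flax): flax=19 leather=9 sulfur=15
After 7 (consume 2 leather): flax=19 leather=7 sulfur=15
After 8 (gather 7 leather): flax=19 leather=14 sulfur=15
After 9 (gather 1 flax): flax=20 leather=14 sulfur=15
After 10 (gather 12 sulfur): flax=20 leather=14 sulfur=27
After 11 (consume 5 leather): flax=20 leather=9 sulfur=27
After 12 (gather 4 sulfur): flax=20 leather=9 sulfur=31
After 13 (gather 4 nickel): flax=20 leather=9 nickel=4 sulfur=31
After 14 (craft plank): flax=20 leather=5 nickel=3 plank=1 sulfur=31
After 15 (craft lever): flax=19 leather=5 lever=4 nickel=1 plank=1 sulfur=30

Answer: yes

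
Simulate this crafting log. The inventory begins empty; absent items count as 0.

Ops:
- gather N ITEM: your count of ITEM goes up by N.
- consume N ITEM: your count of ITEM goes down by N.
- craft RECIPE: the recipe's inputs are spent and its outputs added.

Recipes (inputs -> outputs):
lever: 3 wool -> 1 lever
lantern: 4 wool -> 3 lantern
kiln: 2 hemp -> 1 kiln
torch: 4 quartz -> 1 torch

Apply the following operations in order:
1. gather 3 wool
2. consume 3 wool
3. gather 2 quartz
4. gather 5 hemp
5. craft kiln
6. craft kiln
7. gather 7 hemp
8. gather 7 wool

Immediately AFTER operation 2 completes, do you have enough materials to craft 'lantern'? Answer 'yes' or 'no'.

After 1 (gather 3 wool): wool=3
After 2 (consume 3 wool): (empty)

Answer: no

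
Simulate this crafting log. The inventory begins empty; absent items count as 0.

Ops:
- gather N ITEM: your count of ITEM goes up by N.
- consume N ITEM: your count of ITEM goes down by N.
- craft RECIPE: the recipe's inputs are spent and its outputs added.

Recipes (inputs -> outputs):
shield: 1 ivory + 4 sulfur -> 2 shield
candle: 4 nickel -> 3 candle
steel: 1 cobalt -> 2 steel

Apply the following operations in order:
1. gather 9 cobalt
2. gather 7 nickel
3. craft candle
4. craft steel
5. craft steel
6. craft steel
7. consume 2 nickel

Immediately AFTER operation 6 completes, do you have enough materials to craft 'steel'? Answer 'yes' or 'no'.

After 1 (gather 9 cobalt): cobalt=9
After 2 (gather 7 nickel): cobalt=9 nickel=7
After 3 (craft candle): candle=3 cobalt=9 nickel=3
After 4 (craft steel): candle=3 cobalt=8 nickel=3 steel=2
After 5 (craft steel): candle=3 cobalt=7 nickel=3 steel=4
After 6 (craft steel): candle=3 cobalt=6 nickel=3 steel=6

Answer: yes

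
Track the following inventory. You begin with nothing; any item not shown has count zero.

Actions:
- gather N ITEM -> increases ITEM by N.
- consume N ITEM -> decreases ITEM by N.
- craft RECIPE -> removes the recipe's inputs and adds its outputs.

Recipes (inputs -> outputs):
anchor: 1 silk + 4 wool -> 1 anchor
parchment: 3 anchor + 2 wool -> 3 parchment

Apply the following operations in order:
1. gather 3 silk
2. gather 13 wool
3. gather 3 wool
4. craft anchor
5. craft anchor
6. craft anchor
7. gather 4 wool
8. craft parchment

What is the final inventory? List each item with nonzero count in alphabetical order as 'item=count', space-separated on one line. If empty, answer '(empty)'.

Answer: parchment=3 wool=6

Derivation:
After 1 (gather 3 silk): silk=3
After 2 (gather 13 wool): silk=3 wool=13
After 3 (gather 3 wool): silk=3 wool=16
After 4 (craft anchor): anchor=1 silk=2 wool=12
After 5 (craft anchor): anchor=2 silk=1 wool=8
After 6 (craft anchor): anchor=3 wool=4
After 7 (gather 4 wool): anchor=3 wool=8
After 8 (craft parchment): parchment=3 wool=6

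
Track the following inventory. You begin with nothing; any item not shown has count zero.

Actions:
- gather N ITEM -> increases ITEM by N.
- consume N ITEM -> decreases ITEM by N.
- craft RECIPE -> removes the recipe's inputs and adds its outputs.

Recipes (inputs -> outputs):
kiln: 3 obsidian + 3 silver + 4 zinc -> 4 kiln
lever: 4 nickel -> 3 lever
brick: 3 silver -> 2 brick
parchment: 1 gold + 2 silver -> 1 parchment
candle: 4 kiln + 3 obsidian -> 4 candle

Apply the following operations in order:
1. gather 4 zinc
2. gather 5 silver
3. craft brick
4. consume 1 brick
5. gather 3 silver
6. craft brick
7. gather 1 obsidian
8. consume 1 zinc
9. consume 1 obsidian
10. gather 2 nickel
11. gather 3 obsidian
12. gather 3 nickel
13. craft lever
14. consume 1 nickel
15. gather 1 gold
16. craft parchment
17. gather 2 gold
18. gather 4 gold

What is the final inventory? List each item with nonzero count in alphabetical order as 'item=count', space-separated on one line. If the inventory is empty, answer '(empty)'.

After 1 (gather 4 zinc): zinc=4
After 2 (gather 5 silver): silver=5 zinc=4
After 3 (craft brick): brick=2 silver=2 zinc=4
After 4 (consume 1 brick): brick=1 silver=2 zinc=4
After 5 (gather 3 silver): brick=1 silver=5 zinc=4
After 6 (craft brick): brick=3 silver=2 zinc=4
After 7 (gather 1 obsidian): brick=3 obsidian=1 silver=2 zinc=4
After 8 (consume 1 zinc): brick=3 obsidian=1 silver=2 zinc=3
After 9 (consume 1 obsidian): brick=3 silver=2 zinc=3
After 10 (gather 2 nickel): brick=3 nickel=2 silver=2 zinc=3
After 11 (gather 3 obsidian): brick=3 nickel=2 obsidian=3 silver=2 zinc=3
After 12 (gather 3 nickel): brick=3 nickel=5 obsidian=3 silver=2 zinc=3
After 13 (craft lever): brick=3 lever=3 nickel=1 obsidian=3 silver=2 zinc=3
After 14 (consume 1 nickel): brick=3 lever=3 obsidian=3 silver=2 zinc=3
After 15 (gather 1 gold): brick=3 gold=1 lever=3 obsidian=3 silver=2 zinc=3
After 16 (craft parchment): brick=3 lever=3 obsidian=3 parchment=1 zinc=3
After 17 (gather 2 gold): brick=3 gold=2 lever=3 obsidian=3 parchment=1 zinc=3
After 18 (gather 4 gold): brick=3 gold=6 lever=3 obsidian=3 parchment=1 zinc=3

Answer: brick=3 gold=6 lever=3 obsidian=3 parchment=1 zinc=3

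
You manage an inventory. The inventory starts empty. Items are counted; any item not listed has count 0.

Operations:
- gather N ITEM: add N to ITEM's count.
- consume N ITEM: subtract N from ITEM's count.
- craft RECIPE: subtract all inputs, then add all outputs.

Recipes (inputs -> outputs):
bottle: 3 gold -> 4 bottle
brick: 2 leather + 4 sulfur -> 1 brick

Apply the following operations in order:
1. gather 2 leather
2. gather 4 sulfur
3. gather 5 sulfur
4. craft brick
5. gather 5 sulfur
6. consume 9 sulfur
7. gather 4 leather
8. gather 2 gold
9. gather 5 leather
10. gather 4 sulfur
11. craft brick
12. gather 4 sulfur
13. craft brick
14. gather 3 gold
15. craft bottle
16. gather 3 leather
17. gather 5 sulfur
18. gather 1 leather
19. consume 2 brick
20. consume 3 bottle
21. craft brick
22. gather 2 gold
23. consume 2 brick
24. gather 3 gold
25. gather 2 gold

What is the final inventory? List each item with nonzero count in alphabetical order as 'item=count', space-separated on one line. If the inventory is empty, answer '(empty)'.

After 1 (gather 2 leather): leather=2
After 2 (gather 4 sulfur): leather=2 sulfur=4
After 3 (gather 5 sulfur): leather=2 sulfur=9
After 4 (craft brick): brick=1 sulfur=5
After 5 (gather 5 sulfur): brick=1 sulfur=10
After 6 (consume 9 sulfur): brick=1 sulfur=1
After 7 (gather 4 leather): brick=1 leather=4 sulfur=1
After 8 (gather 2 gold): brick=1 gold=2 leather=4 sulfur=1
After 9 (gather 5 leather): brick=1 gold=2 leather=9 sulfur=1
After 10 (gather 4 sulfur): brick=1 gold=2 leather=9 sulfur=5
After 11 (craft brick): brick=2 gold=2 leather=7 sulfur=1
After 12 (gather 4 sulfur): brick=2 gold=2 leather=7 sulfur=5
After 13 (craft brick): brick=3 gold=2 leather=5 sulfur=1
After 14 (gather 3 gold): brick=3 gold=5 leather=5 sulfur=1
After 15 (craft bottle): bottle=4 brick=3 gold=2 leather=5 sulfur=1
After 16 (gather 3 leather): bottle=4 brick=3 gold=2 leather=8 sulfur=1
After 17 (gather 5 sulfur): bottle=4 brick=3 gold=2 leather=8 sulfur=6
After 18 (gather 1 leather): bottle=4 brick=3 gold=2 leather=9 sulfur=6
After 19 (consume 2 brick): bottle=4 brick=1 gold=2 leather=9 sulfur=6
After 20 (consume 3 bottle): bottle=1 brick=1 gold=2 leather=9 sulfur=6
After 21 (craft brick): bottle=1 brick=2 gold=2 leather=7 sulfur=2
After 22 (gather 2 gold): bottle=1 brick=2 gold=4 leather=7 sulfur=2
After 23 (consume 2 brick): bottle=1 gold=4 leather=7 sulfur=2
After 24 (gather 3 gold): bottle=1 gold=7 leather=7 sulfur=2
After 25 (gather 2 gold): bottle=1 gold=9 leather=7 sulfur=2

Answer: bottle=1 gold=9 leather=7 sulfur=2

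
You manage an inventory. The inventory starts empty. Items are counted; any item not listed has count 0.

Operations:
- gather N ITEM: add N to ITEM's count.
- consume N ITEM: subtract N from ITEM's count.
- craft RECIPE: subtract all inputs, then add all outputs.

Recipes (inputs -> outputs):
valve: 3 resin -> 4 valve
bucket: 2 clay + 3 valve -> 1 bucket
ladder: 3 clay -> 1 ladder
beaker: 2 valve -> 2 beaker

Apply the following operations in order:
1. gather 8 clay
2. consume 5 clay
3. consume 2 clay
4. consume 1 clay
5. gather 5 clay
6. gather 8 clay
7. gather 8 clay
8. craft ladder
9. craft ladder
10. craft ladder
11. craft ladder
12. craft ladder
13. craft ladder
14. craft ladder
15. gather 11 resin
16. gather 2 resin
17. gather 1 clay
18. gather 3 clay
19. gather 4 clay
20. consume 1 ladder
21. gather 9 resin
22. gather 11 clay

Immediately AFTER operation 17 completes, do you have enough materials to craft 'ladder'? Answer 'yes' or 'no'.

Answer: no

Derivation:
After 1 (gather 8 clay): clay=8
After 2 (consume 5 clay): clay=3
After 3 (consume 2 clay): clay=1
After 4 (consume 1 clay): (empty)
After 5 (gather 5 clay): clay=5
After 6 (gather 8 clay): clay=13
After 7 (gather 8 clay): clay=21
After 8 (craft ladder): clay=18 ladder=1
After 9 (craft ladder): clay=15 ladder=2
After 10 (craft ladder): clay=12 ladder=3
After 11 (craft ladder): clay=9 ladder=4
After 12 (craft ladder): clay=6 ladder=5
After 13 (craft ladder): clay=3 ladder=6
After 14 (craft ladder): ladder=7
After 15 (gather 11 resin): ladder=7 resin=11
After 16 (gather 2 resin): ladder=7 resin=13
After 17 (gather 1 clay): clay=1 ladder=7 resin=13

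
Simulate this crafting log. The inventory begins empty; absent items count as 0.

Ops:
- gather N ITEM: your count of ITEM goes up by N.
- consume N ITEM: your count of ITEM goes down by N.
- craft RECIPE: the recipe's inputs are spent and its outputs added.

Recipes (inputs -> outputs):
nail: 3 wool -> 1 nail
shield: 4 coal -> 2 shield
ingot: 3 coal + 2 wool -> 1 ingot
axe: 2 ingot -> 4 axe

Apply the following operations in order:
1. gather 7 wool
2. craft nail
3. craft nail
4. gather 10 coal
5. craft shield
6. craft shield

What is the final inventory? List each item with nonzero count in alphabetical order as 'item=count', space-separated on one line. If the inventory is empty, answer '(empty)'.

After 1 (gather 7 wool): wool=7
After 2 (craft nail): nail=1 wool=4
After 3 (craft nail): nail=2 wool=1
After 4 (gather 10 coal): coal=10 nail=2 wool=1
After 5 (craft shield): coal=6 nail=2 shield=2 wool=1
After 6 (craft shield): coal=2 nail=2 shield=4 wool=1

Answer: coal=2 nail=2 shield=4 wool=1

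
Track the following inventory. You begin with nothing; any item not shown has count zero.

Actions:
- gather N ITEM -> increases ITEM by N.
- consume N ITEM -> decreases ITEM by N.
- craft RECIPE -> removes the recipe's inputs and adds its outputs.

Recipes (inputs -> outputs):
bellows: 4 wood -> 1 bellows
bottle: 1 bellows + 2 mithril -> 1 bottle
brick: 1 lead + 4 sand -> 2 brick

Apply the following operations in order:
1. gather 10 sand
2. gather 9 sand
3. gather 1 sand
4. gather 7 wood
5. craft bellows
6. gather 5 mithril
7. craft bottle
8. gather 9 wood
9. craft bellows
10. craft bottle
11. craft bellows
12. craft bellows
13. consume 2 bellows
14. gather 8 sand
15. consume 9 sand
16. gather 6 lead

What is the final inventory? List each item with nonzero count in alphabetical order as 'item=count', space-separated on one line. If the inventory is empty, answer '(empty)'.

After 1 (gather 10 sand): sand=10
After 2 (gather 9 sand): sand=19
After 3 (gather 1 sand): sand=20
After 4 (gather 7 wood): sand=20 wood=7
After 5 (craft bellows): bellows=1 sand=20 wood=3
After 6 (gather 5 mithril): bellows=1 mithril=5 sand=20 wood=3
After 7 (craft bottle): bottle=1 mithril=3 sand=20 wood=3
After 8 (gather 9 wood): bottle=1 mithril=3 sand=20 wood=12
After 9 (craft bellows): bellows=1 bottle=1 mithril=3 sand=20 wood=8
After 10 (craft bottle): bottle=2 mithril=1 sand=20 wood=8
After 11 (craft bellows): bellows=1 bottle=2 mithril=1 sand=20 wood=4
After 12 (craft bellows): bellows=2 bottle=2 mithril=1 sand=20
After 13 (consume 2 bellows): bottle=2 mithril=1 sand=20
After 14 (gather 8 sand): bottle=2 mithril=1 sand=28
After 15 (consume 9 sand): bottle=2 mithril=1 sand=19
After 16 (gather 6 lead): bottle=2 lead=6 mithril=1 sand=19

Answer: bottle=2 lead=6 mithril=1 sand=19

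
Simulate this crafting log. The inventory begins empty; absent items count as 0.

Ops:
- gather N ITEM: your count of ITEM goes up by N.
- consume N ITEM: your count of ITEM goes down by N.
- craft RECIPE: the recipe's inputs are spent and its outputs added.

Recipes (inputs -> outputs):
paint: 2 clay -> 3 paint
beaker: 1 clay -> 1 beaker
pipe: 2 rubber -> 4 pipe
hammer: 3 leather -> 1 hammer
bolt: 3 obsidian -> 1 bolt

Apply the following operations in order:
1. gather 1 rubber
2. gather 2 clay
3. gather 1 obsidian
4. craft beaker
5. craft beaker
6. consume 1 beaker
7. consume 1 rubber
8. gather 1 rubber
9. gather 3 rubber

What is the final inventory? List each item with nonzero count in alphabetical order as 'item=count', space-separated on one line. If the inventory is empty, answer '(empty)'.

After 1 (gather 1 rubber): rubber=1
After 2 (gather 2 clay): clay=2 rubber=1
After 3 (gather 1 obsidian): clay=2 obsidian=1 rubber=1
After 4 (craft beaker): beaker=1 clay=1 obsidian=1 rubber=1
After 5 (craft beaker): beaker=2 obsidian=1 rubber=1
After 6 (consume 1 beaker): beaker=1 obsidian=1 rubber=1
After 7 (consume 1 rubber): beaker=1 obsidian=1
After 8 (gather 1 rubber): beaker=1 obsidian=1 rubber=1
After 9 (gather 3 rubber): beaker=1 obsidian=1 rubber=4

Answer: beaker=1 obsidian=1 rubber=4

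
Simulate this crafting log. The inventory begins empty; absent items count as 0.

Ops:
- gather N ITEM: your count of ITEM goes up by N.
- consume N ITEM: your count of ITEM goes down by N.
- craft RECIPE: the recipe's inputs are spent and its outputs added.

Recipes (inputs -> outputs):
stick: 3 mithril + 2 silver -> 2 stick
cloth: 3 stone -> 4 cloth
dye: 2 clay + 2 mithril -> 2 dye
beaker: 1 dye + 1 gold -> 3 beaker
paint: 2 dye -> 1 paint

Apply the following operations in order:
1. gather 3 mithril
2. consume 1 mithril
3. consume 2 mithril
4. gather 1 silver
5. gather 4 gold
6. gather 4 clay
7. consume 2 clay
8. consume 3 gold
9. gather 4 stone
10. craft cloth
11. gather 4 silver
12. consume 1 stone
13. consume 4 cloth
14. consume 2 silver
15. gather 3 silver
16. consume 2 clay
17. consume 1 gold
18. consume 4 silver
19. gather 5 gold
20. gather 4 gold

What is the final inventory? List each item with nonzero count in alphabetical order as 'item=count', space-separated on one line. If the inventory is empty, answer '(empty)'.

Answer: gold=9 silver=2

Derivation:
After 1 (gather 3 mithril): mithril=3
After 2 (consume 1 mithril): mithril=2
After 3 (consume 2 mithril): (empty)
After 4 (gather 1 silver): silver=1
After 5 (gather 4 gold): gold=4 silver=1
After 6 (gather 4 clay): clay=4 gold=4 silver=1
After 7 (consume 2 clay): clay=2 gold=4 silver=1
After 8 (consume 3 gold): clay=2 gold=1 silver=1
After 9 (gather 4 stone): clay=2 gold=1 silver=1 stone=4
After 10 (craft cloth): clay=2 cloth=4 gold=1 silver=1 stone=1
After 11 (gather 4 silver): clay=2 cloth=4 gold=1 silver=5 stone=1
After 12 (consume 1 stone): clay=2 cloth=4 gold=1 silver=5
After 13 (consume 4 cloth): clay=2 gold=1 silver=5
After 14 (consume 2 silver): clay=2 gold=1 silver=3
After 15 (gather 3 silver): clay=2 gold=1 silver=6
After 16 (consume 2 clay): gold=1 silver=6
After 17 (consume 1 gold): silver=6
After 18 (consume 4 silver): silver=2
After 19 (gather 5 gold): gold=5 silver=2
After 20 (gather 4 gold): gold=9 silver=2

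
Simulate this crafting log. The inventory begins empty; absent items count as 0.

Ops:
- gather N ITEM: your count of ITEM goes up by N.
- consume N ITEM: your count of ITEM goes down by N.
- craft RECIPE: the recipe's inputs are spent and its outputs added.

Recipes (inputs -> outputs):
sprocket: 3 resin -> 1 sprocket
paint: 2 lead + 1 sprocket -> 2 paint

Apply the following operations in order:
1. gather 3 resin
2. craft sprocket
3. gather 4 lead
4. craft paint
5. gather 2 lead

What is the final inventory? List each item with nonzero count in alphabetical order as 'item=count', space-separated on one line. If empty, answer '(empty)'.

After 1 (gather 3 resin): resin=3
After 2 (craft sprocket): sprocket=1
After 3 (gather 4 lead): lead=4 sprocket=1
After 4 (craft paint): lead=2 paint=2
After 5 (gather 2 lead): lead=4 paint=2

Answer: lead=4 paint=2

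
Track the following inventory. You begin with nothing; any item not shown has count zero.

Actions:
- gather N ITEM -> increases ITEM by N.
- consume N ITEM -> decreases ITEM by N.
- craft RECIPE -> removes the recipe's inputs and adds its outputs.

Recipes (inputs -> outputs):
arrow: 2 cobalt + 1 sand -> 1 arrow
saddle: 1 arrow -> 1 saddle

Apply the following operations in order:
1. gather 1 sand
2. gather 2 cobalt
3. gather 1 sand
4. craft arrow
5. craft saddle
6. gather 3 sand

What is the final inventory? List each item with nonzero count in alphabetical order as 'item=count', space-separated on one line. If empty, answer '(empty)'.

After 1 (gather 1 sand): sand=1
After 2 (gather 2 cobalt): cobalt=2 sand=1
After 3 (gather 1 sand): cobalt=2 sand=2
After 4 (craft arrow): arrow=1 sand=1
After 5 (craft saddle): saddle=1 sand=1
After 6 (gather 3 sand): saddle=1 sand=4

Answer: saddle=1 sand=4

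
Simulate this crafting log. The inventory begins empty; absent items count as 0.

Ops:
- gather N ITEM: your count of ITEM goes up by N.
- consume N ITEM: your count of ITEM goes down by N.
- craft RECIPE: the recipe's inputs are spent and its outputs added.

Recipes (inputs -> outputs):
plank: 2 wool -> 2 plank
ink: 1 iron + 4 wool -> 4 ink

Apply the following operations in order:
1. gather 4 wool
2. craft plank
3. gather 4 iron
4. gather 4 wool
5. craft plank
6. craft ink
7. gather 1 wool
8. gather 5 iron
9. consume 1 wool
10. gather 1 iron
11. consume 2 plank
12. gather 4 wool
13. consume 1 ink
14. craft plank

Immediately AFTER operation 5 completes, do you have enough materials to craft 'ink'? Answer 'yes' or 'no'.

Answer: yes

Derivation:
After 1 (gather 4 wool): wool=4
After 2 (craft plank): plank=2 wool=2
After 3 (gather 4 iron): iron=4 plank=2 wool=2
After 4 (gather 4 wool): iron=4 plank=2 wool=6
After 5 (craft plank): iron=4 plank=4 wool=4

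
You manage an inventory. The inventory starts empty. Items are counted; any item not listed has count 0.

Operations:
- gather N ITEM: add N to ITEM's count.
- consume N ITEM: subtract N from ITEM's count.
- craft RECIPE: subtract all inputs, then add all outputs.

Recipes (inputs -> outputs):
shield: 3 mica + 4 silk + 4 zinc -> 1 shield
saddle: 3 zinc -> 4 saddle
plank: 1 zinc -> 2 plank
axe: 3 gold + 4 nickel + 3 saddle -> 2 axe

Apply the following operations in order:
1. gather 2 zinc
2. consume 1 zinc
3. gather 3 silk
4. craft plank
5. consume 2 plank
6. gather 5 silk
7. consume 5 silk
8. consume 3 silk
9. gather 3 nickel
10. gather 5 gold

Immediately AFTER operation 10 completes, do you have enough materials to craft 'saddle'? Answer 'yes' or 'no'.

Answer: no

Derivation:
After 1 (gather 2 zinc): zinc=2
After 2 (consume 1 zinc): zinc=1
After 3 (gather 3 silk): silk=3 zinc=1
After 4 (craft plank): plank=2 silk=3
After 5 (consume 2 plank): silk=3
After 6 (gather 5 silk): silk=8
After 7 (consume 5 silk): silk=3
After 8 (consume 3 silk): (empty)
After 9 (gather 3 nickel): nickel=3
After 10 (gather 5 gold): gold=5 nickel=3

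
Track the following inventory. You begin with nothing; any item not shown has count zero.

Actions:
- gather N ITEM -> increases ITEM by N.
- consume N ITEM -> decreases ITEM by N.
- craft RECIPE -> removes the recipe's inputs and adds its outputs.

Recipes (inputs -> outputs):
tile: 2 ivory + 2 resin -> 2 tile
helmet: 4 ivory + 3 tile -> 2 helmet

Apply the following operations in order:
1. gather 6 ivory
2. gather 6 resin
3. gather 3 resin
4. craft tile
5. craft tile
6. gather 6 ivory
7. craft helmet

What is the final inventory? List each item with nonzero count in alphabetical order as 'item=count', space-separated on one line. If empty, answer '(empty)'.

After 1 (gather 6 ivory): ivory=6
After 2 (gather 6 resin): ivory=6 resin=6
After 3 (gather 3 resin): ivory=6 resin=9
After 4 (craft tile): ivory=4 resin=7 tile=2
After 5 (craft tile): ivory=2 resin=5 tile=4
After 6 (gather 6 ivory): ivory=8 resin=5 tile=4
After 7 (craft helmet): helmet=2 ivory=4 resin=5 tile=1

Answer: helmet=2 ivory=4 resin=5 tile=1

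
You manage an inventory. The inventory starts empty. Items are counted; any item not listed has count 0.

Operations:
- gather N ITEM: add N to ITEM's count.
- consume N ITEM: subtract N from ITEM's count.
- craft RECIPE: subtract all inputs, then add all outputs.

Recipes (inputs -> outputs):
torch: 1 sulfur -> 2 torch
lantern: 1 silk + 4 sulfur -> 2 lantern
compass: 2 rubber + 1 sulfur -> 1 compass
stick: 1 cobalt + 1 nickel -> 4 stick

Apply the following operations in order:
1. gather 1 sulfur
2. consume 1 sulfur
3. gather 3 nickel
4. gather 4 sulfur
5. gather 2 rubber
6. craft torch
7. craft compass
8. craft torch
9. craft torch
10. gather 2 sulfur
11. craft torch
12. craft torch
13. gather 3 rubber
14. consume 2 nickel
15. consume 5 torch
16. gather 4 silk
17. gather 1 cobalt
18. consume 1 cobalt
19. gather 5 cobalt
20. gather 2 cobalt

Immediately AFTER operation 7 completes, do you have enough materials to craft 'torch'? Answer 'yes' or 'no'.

After 1 (gather 1 sulfur): sulfur=1
After 2 (consume 1 sulfur): (empty)
After 3 (gather 3 nickel): nickel=3
After 4 (gather 4 sulfur): nickel=3 sulfur=4
After 5 (gather 2 rubber): nickel=3 rubber=2 sulfur=4
After 6 (craft torch): nickel=3 rubber=2 sulfur=3 torch=2
After 7 (craft compass): compass=1 nickel=3 sulfur=2 torch=2

Answer: yes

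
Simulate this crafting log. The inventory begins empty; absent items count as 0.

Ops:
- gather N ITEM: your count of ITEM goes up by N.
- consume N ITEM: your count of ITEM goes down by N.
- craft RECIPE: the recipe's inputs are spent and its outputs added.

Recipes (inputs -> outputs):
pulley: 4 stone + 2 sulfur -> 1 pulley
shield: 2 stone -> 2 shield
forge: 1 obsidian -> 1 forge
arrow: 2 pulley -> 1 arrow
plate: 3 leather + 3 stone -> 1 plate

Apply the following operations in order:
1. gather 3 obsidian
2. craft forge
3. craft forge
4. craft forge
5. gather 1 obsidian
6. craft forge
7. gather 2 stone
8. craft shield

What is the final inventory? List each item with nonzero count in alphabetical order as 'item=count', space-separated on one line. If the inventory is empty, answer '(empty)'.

After 1 (gather 3 obsidian): obsidian=3
After 2 (craft forge): forge=1 obsidian=2
After 3 (craft forge): forge=2 obsidian=1
After 4 (craft forge): forge=3
After 5 (gather 1 obsidian): forge=3 obsidian=1
After 6 (craft forge): forge=4
After 7 (gather 2 stone): forge=4 stone=2
After 8 (craft shield): forge=4 shield=2

Answer: forge=4 shield=2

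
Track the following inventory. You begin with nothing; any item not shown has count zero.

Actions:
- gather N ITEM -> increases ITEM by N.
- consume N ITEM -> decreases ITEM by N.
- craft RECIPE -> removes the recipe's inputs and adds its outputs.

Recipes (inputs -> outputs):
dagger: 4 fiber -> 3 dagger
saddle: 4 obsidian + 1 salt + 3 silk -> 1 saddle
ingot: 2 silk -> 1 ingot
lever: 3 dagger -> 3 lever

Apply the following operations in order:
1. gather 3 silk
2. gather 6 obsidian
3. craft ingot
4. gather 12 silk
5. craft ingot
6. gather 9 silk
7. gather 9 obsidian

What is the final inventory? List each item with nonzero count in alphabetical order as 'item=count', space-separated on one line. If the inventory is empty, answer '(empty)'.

After 1 (gather 3 silk): silk=3
After 2 (gather 6 obsidian): obsidian=6 silk=3
After 3 (craft ingot): ingot=1 obsidian=6 silk=1
After 4 (gather 12 silk): ingot=1 obsidian=6 silk=13
After 5 (craft ingot): ingot=2 obsidian=6 silk=11
After 6 (gather 9 silk): ingot=2 obsidian=6 silk=20
After 7 (gather 9 obsidian): ingot=2 obsidian=15 silk=20

Answer: ingot=2 obsidian=15 silk=20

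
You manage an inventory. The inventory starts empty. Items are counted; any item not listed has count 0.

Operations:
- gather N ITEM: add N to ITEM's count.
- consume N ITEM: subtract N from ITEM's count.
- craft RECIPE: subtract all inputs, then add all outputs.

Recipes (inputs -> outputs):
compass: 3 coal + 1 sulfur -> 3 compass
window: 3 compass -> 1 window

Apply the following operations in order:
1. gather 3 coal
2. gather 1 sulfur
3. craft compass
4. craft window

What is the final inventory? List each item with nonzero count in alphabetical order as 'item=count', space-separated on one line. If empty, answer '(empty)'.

After 1 (gather 3 coal): coal=3
After 2 (gather 1 sulfur): coal=3 sulfur=1
After 3 (craft compass): compass=3
After 4 (craft window): window=1

Answer: window=1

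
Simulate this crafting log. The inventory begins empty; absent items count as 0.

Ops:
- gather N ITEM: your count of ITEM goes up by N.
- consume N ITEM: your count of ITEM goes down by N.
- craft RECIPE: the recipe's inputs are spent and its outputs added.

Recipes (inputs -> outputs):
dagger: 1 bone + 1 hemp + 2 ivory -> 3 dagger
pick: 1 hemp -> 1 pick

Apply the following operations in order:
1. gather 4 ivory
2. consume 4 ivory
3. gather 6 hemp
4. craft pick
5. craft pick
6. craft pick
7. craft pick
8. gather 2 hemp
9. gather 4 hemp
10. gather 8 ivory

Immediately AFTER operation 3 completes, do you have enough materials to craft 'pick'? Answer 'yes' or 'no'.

Answer: yes

Derivation:
After 1 (gather 4 ivory): ivory=4
After 2 (consume 4 ivory): (empty)
After 3 (gather 6 hemp): hemp=6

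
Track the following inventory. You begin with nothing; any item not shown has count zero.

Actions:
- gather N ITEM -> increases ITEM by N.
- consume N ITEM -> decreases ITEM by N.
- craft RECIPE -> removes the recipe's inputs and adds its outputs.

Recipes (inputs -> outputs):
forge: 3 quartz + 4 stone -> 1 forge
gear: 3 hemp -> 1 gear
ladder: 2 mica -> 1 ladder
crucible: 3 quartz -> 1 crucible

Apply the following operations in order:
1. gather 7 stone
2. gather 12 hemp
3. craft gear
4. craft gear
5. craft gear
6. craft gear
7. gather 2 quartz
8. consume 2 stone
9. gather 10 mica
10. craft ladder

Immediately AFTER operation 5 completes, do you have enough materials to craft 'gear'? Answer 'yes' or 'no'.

Answer: yes

Derivation:
After 1 (gather 7 stone): stone=7
After 2 (gather 12 hemp): hemp=12 stone=7
After 3 (craft gear): gear=1 hemp=9 stone=7
After 4 (craft gear): gear=2 hemp=6 stone=7
After 5 (craft gear): gear=3 hemp=3 stone=7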